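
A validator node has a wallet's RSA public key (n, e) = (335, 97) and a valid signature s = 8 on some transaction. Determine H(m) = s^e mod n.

s^2 ≡ 8^2 = 64
s^4 ≡ 64^2 = 4096 ≡ 76
s^8 ≡ 76^2 = 5776 ≡ 81
s^16 ≡ 81^2 = 6561 ≡ 196
s^32 ≡ 196^2 = 38416 ≡ 226
s^64 ≡ 226^2 = 51076 ≡ 156
97 = 64 + 32 + 1, so s^97 ≡ 156·226·8 ≡ 313 (mod 335)

313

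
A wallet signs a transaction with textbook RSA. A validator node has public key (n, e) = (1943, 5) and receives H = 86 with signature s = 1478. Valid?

yes

s^2 ≡ 1478^2 = 2184484 ≡ 552
s^4 ≡ 552^2 = 304704 ≡ 1596
5 = 4 + 1, so s^5 ≡ 1596·1478 ≡ 86 (mod 1943)
86 = H, so the signature checks out.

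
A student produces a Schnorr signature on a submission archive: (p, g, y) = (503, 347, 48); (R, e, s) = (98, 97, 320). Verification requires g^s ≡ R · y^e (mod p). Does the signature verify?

verifies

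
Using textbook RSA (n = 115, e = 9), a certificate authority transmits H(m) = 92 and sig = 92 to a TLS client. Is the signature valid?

valid

Squares mod 115: sig^1≡92, sig^2≡69, sig^4≡46, sig^8≡46
9 = 8 + 1, so sig^9 ≡ 46·92 ≡ 92 (mod 115)
sig^9 mod 115 = 92 matches H(m).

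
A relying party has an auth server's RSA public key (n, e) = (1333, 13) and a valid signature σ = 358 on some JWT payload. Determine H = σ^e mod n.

σ^2 ≡ 358^2 = 128164 ≡ 196
σ^4 ≡ 196^2 = 38416 ≡ 1092
σ^8 ≡ 1092^2 = 1192464 ≡ 762
13 = 8 + 4 + 1, so σ^13 ≡ 762·1092·358 ≡ 1057 (mod 1333)

1057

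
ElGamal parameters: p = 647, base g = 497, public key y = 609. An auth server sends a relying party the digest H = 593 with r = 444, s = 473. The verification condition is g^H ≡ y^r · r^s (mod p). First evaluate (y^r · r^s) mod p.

142

609^2 = 370881 ≡ 150
609^4 ≡ 150^2 = 22500 ≡ 502
609^8 ≡ 502^2 = 252004 ≡ 321
609^16 ≡ 321^2 = 103041 ≡ 168
609^32 ≡ 168^2 = 28224 ≡ 403
609^64 ≡ 403^2 = 162409 ≡ 12
609^128 ≡ 12^2 = 144
609^256 ≡ 144^2 = 20736 ≡ 32
444 = 256 + 128 + 32 + 16 + 8 + 4, so 609^444 ≡ 32·144·403·168·321·502 ≡ 636 (mod 647)
444^2 = 197136 ≡ 448
444^4 ≡ 448^2 = 200704 ≡ 134
444^8 ≡ 134^2 = 17956 ≡ 487
444^16 ≡ 487^2 = 237169 ≡ 367
444^32 ≡ 367^2 = 134689 ≡ 113
444^64 ≡ 113^2 = 12769 ≡ 476
444^128 ≡ 476^2 = 226576 ≡ 126
444^256 ≡ 126^2 = 15876 ≡ 348
473 = 256 + 128 + 64 + 16 + 8 + 1, so 444^473 ≡ 348·126·476·367·487·444 ≡ 340 (mod 647)
y^r · r^s ≡ 636·340 = 216240 ≡ 142 (mod 647)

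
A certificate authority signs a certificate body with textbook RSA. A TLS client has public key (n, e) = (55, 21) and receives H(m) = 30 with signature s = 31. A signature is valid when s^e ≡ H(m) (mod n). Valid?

Squares mod 55: s^1≡31, s^2≡26, s^4≡16, s^8≡36, s^16≡31
21 = 16 + 4 + 1, so s^21 ≡ 31·16·31 ≡ 31 (mod 55)
31 ≠ 30, so verification fails.

no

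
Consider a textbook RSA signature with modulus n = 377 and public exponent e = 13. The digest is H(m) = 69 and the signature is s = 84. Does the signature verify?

does not verify

s^2 ≡ 84^2 = 7056 ≡ 270
s^4 ≡ 270^2 = 72900 ≡ 139
s^8 ≡ 139^2 = 19321 ≡ 94
13 = 8 + 4 + 1, so s^13 ≡ 94·139·84 ≡ 97 (mod 377)
97 ≠ 69, so verification fails.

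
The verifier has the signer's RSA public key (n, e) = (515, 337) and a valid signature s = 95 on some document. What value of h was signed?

s^337 mod 515 = 275

275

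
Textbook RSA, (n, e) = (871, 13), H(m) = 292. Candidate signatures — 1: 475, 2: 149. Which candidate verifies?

2

Candidate 1: 475^13 mod 871 = 709
Candidate 2: 149^13 mod 871 = 292
  → matches H(m) = 292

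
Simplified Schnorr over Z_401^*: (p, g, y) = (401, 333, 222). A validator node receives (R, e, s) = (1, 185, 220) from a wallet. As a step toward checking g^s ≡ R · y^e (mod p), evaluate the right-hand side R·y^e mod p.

222^2 = 49284 ≡ 362
222^4 ≡ 362^2 = 131044 ≡ 318
222^8 ≡ 318^2 = 101124 ≡ 72
222^16 ≡ 72^2 = 5184 ≡ 372
222^32 ≡ 372^2 = 138384 ≡ 39
222^64 ≡ 39^2 = 1521 ≡ 318
222^128 ≡ 318^2 = 101124 ≡ 72
185 = 128 + 32 + 16 + 8 + 1, so 222^185 ≡ 72·39·372·72·222 ≡ 20 (mod 401)
R · y^e ≡ 1·20 = 20 ≡ 20 (mod 401)

20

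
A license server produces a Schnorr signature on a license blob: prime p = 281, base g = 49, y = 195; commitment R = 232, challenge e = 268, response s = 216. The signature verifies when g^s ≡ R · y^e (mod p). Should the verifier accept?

reject

g^s mod p:
49^2 = 2401 ≡ 153
49^4 ≡ 153^2 = 23409 ≡ 86
49^8 ≡ 86^2 = 7396 ≡ 90
49^16 ≡ 90^2 = 8100 ≡ 232
49^32 ≡ 232^2 = 53824 ≡ 153
49^64 ≡ 153^2 = 23409 ≡ 86
49^128 ≡ 86^2 = 7396 ≡ 90
216 = 128 + 64 + 16 + 8, so 49^216 ≡ 90·86·232·90 ≡ 232 (mod 281)
R · y^e mod p:
195^2 = 38025 ≡ 90
195^4 ≡ 90^2 = 8100 ≡ 232
195^8 ≡ 232^2 = 53824 ≡ 153
195^16 ≡ 153^2 = 23409 ≡ 86
195^32 ≡ 86^2 = 7396 ≡ 90
195^64 ≡ 90^2 = 8100 ≡ 232
195^128 ≡ 232^2 = 53824 ≡ 153
195^256 ≡ 153^2 = 23409 ≡ 86
268 = 256 + 8 + 4, so 195^268 ≡ 86·153·232 ≡ 153 (mod 281)
232·153 = 35496 ≡ 90 (mod 281)
232 ≠ 90; the check fails.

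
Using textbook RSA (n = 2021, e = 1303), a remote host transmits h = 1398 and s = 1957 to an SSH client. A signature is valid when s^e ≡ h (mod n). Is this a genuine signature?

genuine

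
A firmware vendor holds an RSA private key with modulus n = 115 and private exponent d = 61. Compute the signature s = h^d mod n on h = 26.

h^2 ≡ 26^2 = 676 ≡ 101
h^4 ≡ 101^2 = 10201 ≡ 81
h^8 ≡ 81^2 = 6561 ≡ 6
h^16 ≡ 6^2 = 36
h^32 ≡ 36^2 = 1296 ≡ 31
61 = 32 + 16 + 8 + 4 + 1, so h^61 ≡ 31·36·6·81·26 ≡ 16 (mod 115)

16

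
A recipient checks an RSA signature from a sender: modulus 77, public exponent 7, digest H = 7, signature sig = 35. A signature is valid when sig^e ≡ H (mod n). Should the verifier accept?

accept

sig^2 ≡ 35^2 = 1225 ≡ 70
sig^4 ≡ 70^2 = 4900 ≡ 49
7 = 4 + 2 + 1, so sig^7 ≡ 49·70·35 ≡ 7 (mod 77)
sig^7 mod 77 = 7 matches H.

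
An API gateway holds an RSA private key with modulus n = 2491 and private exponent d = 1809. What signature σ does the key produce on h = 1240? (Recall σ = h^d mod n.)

1729

h^2 ≡ 1240^2 = 1537600 ≡ 653
h^4 ≡ 653^2 = 426409 ≡ 448
h^8 ≡ 448^2 = 200704 ≡ 1424
h^16 ≡ 1424^2 = 2027776 ≡ 102
h^32 ≡ 102^2 = 10404 ≡ 440
h^64 ≡ 440^2 = 193600 ≡ 1793
h^128 ≡ 1793^2 = 3214849 ≡ 1459
h^256 ≡ 1459^2 = 2128681 ≡ 1367
h^512 ≡ 1367^2 = 1868689 ≡ 439
h^1024 ≡ 439^2 = 192721 ≡ 914
1809 = 1024 + 512 + 256 + 16 + 1, so h^1809 ≡ 914·439·1367·102·1240 ≡ 1729 (mod 2491)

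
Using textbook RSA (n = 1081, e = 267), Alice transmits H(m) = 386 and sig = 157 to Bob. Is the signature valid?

sig^267 mod 1081 = 695
695 ≠ 386, so verification fails.

invalid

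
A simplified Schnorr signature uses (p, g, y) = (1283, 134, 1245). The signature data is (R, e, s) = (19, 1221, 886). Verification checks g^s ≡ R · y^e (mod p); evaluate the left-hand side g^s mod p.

134^886 mod 1283 = 289

289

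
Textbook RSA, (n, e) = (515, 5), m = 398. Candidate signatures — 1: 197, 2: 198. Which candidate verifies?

2

Candidate 1: Squares mod 515: 197^1≡197, 197^2≡184, 197^4≡381; 5 = 4 + 1, so 197^5 ≡ 381·197 ≡ 382 (mod 515)
Candidate 2: Squares mod 515: 198^1≡198, 198^2≡64, 198^4≡491; 5 = 4 + 1, so 198^5 ≡ 491·198 ≡ 398 (mod 515)
  → matches m = 398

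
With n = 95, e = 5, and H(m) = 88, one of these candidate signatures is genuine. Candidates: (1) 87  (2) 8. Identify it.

2

Candidate 1: 87^2 = 7569 ≡ 64; 87^4 ≡ 64^2 = 4096 ≡ 11; 5 = 4 + 1, so 87^5 ≡ 11·87 ≡ 7 (mod 95)
Candidate 2: 8^2 = 64; 8^4 ≡ 64^2 = 4096 ≡ 11; 5 = 4 + 1, so 8^5 ≡ 11·8 ≡ 88 (mod 95)
  → matches H(m) = 88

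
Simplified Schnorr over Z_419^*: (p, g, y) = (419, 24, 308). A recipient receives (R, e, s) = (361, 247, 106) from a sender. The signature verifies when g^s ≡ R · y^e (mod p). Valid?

no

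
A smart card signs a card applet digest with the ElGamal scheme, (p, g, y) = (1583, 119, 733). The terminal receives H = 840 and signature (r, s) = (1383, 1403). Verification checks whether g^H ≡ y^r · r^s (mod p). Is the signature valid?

Left side g^H mod p:
Squares mod 1583: 119^1≡119, 119^2≡1497, 119^4≡1064, 119^8≡251, 119^16≡1264, 119^32≡449, 119^64≡560, 119^128≡166, 119^256≡645, 119^512≡1279
840 = 512 + 256 + 64 + 8, so 119^840 ≡ 1279·645·560·251 ≡ 328 (mod 1583)
Right side y^r · r^s mod p:
Squares mod 1583: 733^1≡733, 733^2≡652, 733^4≡860, 733^8≡339, 733^16≡945, 733^32≡213, 733^64≡1045, 733^128≡1338, 733^256≡1454, 733^512≡811, 733^1024≡776
1383 = 1024 + 256 + 64 + 32 + 4 + 2 + 1, so 733^1383 ≡ 776·1454·1045·213·860·652·733 ≡ 1249 (mod 1583)
Squares mod 1583: 1383^1≡1383, 1383^2≡425, 1383^4≡163, 1383^8≡1241, 1383^16≡1405, 1383^32≡24, 1383^64≡576, 1383^128≡929, 1383^256≡306, 1383^512≡239, 1383^1024≡133
1403 = 1024 + 256 + 64 + 32 + 16 + 8 + 2 + 1, so 1383^1403 ≡ 133·306·576·24·1405·1241·425·1383 ≡ 1364 (mod 1583)
1249·1364 = 1703636 ≡ 328 (mod 1583)
328 ≡ 328 (mod 1583), so the signature is genuine.

valid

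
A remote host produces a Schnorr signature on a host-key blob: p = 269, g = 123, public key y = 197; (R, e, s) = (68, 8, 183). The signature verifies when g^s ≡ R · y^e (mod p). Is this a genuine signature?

g^s mod p:
123^2 = 15129 ≡ 65
123^4 ≡ 65^2 = 4225 ≡ 190
123^8 ≡ 190^2 = 36100 ≡ 54
123^16 ≡ 54^2 = 2916 ≡ 226
123^32 ≡ 226^2 = 51076 ≡ 235
123^64 ≡ 235^2 = 55225 ≡ 80
123^128 ≡ 80^2 = 6400 ≡ 213
183 = 128 + 32 + 16 + 4 + 2 + 1, so 123^183 ≡ 213·235·226·190·65·123 ≡ 135 (mod 269)
R · y^e mod p:
197^2 = 38809 ≡ 73
197^4 ≡ 73^2 = 5329 ≡ 218
197^8 ≡ 218^2 = 47524 ≡ 180
68·180 = 12240 ≡ 135 (mod 269)
135 ≡ 135 (mod 269); signature holds.

genuine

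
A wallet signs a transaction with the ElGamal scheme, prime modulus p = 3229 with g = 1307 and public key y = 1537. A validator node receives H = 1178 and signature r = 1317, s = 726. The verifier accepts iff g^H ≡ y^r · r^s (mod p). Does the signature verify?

does not verify

Left side g^H mod p:
1307^2 = 1708249 ≡ 108
1307^4 ≡ 108^2 = 11664 ≡ 1977
1307^8 ≡ 1977^2 = 3908529 ≡ 1439
1307^16 ≡ 1439^2 = 2070721 ≡ 932
1307^32 ≡ 932^2 = 868624 ≡ 23
1307^64 ≡ 23^2 = 529
1307^128 ≡ 529^2 = 279841 ≡ 2147
1307^256 ≡ 2147^2 = 4609609 ≡ 1826
1307^512 ≡ 1826^2 = 3334276 ≡ 1948
1307^1024 ≡ 1948^2 = 3794704 ≡ 629
1178 = 1024 + 128 + 16 + 8 + 2, so 1307^1178 ≡ 629·2147·932·1439·108 ≡ 2428 (mod 3229)
Right side y^r · r^s mod p:
1537^2 = 2362369 ≡ 1970
1537^4 ≡ 1970^2 = 3880900 ≡ 2871
1537^8 ≡ 2871^2 = 8242641 ≡ 2233
1537^16 ≡ 2233^2 = 4986289 ≡ 713
1537^32 ≡ 713^2 = 508369 ≡ 1416
1537^64 ≡ 1416^2 = 2005056 ≡ 3076
1537^128 ≡ 3076^2 = 9461776 ≡ 806
1537^256 ≡ 806^2 = 649636 ≡ 607
1537^512 ≡ 607^2 = 368449 ≡ 343
1537^1024 ≡ 343^2 = 117649 ≡ 1405
1317 = 1024 + 256 + 32 + 4 + 1, so 1537^1317 ≡ 1405·607·1416·2871·1537 ≡ 285 (mod 3229)
1317^2 = 1734489 ≡ 516
1317^4 ≡ 516^2 = 266256 ≡ 1478
1317^8 ≡ 1478^2 = 2184484 ≡ 1680
1317^16 ≡ 1680^2 = 2822400 ≡ 254
1317^32 ≡ 254^2 = 64516 ≡ 3165
1317^64 ≡ 3165^2 = 10017225 ≡ 867
1317^128 ≡ 867^2 = 751689 ≡ 2561
1317^256 ≡ 2561^2 = 6558721 ≡ 622
1317^512 ≡ 622^2 = 386884 ≡ 2633
726 = 512 + 128 + 64 + 16 + 4 + 2, so 1317^726 ≡ 2633·2561·867·254·1478·516 ≡ 2428 (mod 3229)
285·2428 = 691980 ≡ 974 (mod 3229)
2428 ≠ 974, so verification fails.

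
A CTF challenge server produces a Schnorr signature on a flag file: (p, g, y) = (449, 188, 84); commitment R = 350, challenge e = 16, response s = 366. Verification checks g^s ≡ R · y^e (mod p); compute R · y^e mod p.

347

84^2 = 7056 ≡ 321
84^4 ≡ 321^2 = 103041 ≡ 220
84^8 ≡ 220^2 = 48400 ≡ 357
84^16 ≡ 357^2 = 127449 ≡ 382
R · y^e ≡ 350·382 = 133700 ≡ 347 (mod 449)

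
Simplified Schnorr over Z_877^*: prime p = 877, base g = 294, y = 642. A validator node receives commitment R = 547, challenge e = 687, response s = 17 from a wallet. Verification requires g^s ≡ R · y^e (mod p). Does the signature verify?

g^s mod p:
294^2 = 86436 ≡ 490
294^4 ≡ 490^2 = 240100 ≡ 679
294^8 ≡ 679^2 = 461041 ≡ 616
294^16 ≡ 616^2 = 379456 ≡ 592
17 = 16 + 1, so 294^17 ≡ 592·294 ≡ 402 (mod 877)
R · y^e mod p:
642^2 = 412164 ≡ 851
642^4 ≡ 851^2 = 724201 ≡ 676
642^8 ≡ 676^2 = 456976 ≡ 59
642^16 ≡ 59^2 = 3481 ≡ 850
642^32 ≡ 850^2 = 722500 ≡ 729
642^64 ≡ 729^2 = 531441 ≡ 856
642^128 ≡ 856^2 = 732736 ≡ 441
642^256 ≡ 441^2 = 194481 ≡ 664
642^512 ≡ 664^2 = 440896 ≡ 642
687 = 512 + 128 + 32 + 8 + 4 + 2 + 1, so 642^687 ≡ 642·441·729·59·676·851·642 ≡ 343 (mod 877)
547·343 = 187621 ≡ 820 (mod 877)
402 ≠ 820; the check fails.

does not verify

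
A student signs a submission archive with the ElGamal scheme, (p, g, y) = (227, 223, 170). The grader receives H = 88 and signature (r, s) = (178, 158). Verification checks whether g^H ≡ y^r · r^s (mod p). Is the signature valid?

Left side g^H mod p:
223^2 = 49729 ≡ 16
223^4 ≡ 16^2 = 256 ≡ 29
223^8 ≡ 29^2 = 841 ≡ 160
223^16 ≡ 160^2 = 25600 ≡ 176
223^32 ≡ 176^2 = 30976 ≡ 104
223^64 ≡ 104^2 = 10816 ≡ 147
88 = 64 + 16 + 8, so 223^88 ≡ 147·176·160 ≡ 175 (mod 227)
Right side y^r · r^s mod p:
170^2 = 28900 ≡ 71
170^4 ≡ 71^2 = 5041 ≡ 47
170^8 ≡ 47^2 = 2209 ≡ 166
170^16 ≡ 166^2 = 27556 ≡ 89
170^32 ≡ 89^2 = 7921 ≡ 203
170^64 ≡ 203^2 = 41209 ≡ 122
170^128 ≡ 122^2 = 14884 ≡ 129
178 = 128 + 32 + 16 + 2, so 170^178 ≡ 129·203·89·71 ≡ 144 (mod 227)
178^2 = 31684 ≡ 131
178^4 ≡ 131^2 = 17161 ≡ 136
178^8 ≡ 136^2 = 18496 ≡ 109
178^16 ≡ 109^2 = 11881 ≡ 77
178^32 ≡ 77^2 = 5929 ≡ 27
178^64 ≡ 27^2 = 729 ≡ 48
178^128 ≡ 48^2 = 2304 ≡ 34
158 = 128 + 16 + 8 + 4 + 2, so 178^158 ≡ 34·77·109·136·131 ≡ 33 (mod 227)
144·33 = 4752 ≡ 212 (mod 227)
175 ≠ 212, so verification fails.

invalid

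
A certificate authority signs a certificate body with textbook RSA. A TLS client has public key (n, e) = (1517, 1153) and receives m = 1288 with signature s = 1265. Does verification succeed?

Squares mod 1517: s^1≡1265, s^2≡1307, s^4≡107, s^8≡830, s^16≡182, s^32≡1267, s^64≡303, s^128≡789, s^256≡551, s^512≡201, s^1024≡959
1153 = 1024 + 128 + 1, so s^1153 ≡ 959·789·1265 ≡ 229 (mod 1517)
s^1153 mod 1517 = 229, but m = 1288.

fails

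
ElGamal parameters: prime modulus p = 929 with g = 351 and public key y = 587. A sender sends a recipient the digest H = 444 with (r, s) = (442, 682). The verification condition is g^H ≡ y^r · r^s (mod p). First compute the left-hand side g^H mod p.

423

351^444 mod 929 = 423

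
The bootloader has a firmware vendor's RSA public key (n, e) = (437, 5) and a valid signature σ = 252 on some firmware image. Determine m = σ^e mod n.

Squares mod 437: σ^1≡252, σ^2≡139, σ^4≡93
5 = 4 + 1, so σ^5 ≡ 93·252 ≡ 275 (mod 437)

275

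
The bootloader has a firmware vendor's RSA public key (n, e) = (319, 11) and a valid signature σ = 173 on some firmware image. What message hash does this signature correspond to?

173

σ^11 mod 319 = 173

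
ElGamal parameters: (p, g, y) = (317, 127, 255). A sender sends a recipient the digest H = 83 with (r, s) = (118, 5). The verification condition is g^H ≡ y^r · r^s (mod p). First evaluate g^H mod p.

127^2 = 16129 ≡ 279
127^4 ≡ 279^2 = 77841 ≡ 176
127^8 ≡ 176^2 = 30976 ≡ 227
127^16 ≡ 227^2 = 51529 ≡ 175
127^32 ≡ 175^2 = 30625 ≡ 193
127^64 ≡ 193^2 = 37249 ≡ 160
83 = 64 + 16 + 2 + 1, so 127^83 ≡ 160·175·279·127 ≡ 224 (mod 317)

224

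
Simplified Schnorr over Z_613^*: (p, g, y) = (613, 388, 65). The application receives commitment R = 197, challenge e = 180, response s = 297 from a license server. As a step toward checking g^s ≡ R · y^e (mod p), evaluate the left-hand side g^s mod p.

197

388^2 = 150544 ≡ 359
388^4 ≡ 359^2 = 128881 ≡ 151
388^8 ≡ 151^2 = 22801 ≡ 120
388^16 ≡ 120^2 = 14400 ≡ 301
388^32 ≡ 301^2 = 90601 ≡ 490
388^64 ≡ 490^2 = 240100 ≡ 417
388^128 ≡ 417^2 = 173889 ≡ 410
388^256 ≡ 410^2 = 168100 ≡ 138
297 = 256 + 32 + 8 + 1, so 388^297 ≡ 138·490·120·388 ≡ 197 (mod 613)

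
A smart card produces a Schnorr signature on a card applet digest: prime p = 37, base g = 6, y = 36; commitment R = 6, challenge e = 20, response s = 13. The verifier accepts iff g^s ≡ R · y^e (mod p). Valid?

g^s mod p:
6^13 mod 37 = 6
R · y^e mod p:
36^20 mod 37 = 1
6·1 = 6 ≡ 6 (mod 37)
6 ≡ 6 (mod 37); signature holds.

yes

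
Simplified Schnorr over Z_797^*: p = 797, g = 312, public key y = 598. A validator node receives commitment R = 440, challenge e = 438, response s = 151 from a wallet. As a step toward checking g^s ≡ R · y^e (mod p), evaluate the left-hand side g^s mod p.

Squares mod 797: 312^1≡312, 312^2≡110, 312^4≡145, 312^8≡303, 312^16≡154, 312^32≡603, 312^64≡177, 312^128≡246
151 = 128 + 16 + 4 + 2 + 1, so 312^151 ≡ 246·154·145·110·312 ≡ 589 (mod 797)

589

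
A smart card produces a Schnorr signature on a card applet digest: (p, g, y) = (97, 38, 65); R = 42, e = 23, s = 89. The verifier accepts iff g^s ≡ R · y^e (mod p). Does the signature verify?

does not verify

g^s mod p:
38^89 mod 97 = 26
R · y^e mod p:
65^23 mod 97 = 94
42·94 = 3948 ≡ 68 (mod 97)
26 ≠ 68; the check fails.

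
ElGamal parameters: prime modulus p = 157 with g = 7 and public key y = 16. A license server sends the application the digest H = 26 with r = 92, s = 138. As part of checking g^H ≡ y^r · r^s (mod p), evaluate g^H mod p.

7^2 = 49
7^4 ≡ 49^2 = 2401 ≡ 46
7^8 ≡ 46^2 = 2116 ≡ 75
7^16 ≡ 75^2 = 5625 ≡ 130
26 = 16 + 8 + 2, so 7^26 ≡ 130·75·49 ≡ 156 (mod 157)

156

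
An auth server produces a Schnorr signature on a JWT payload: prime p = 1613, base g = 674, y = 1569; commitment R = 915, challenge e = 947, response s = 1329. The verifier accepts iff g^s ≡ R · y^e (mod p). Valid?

g^s mod p:
Squares mod 1613: 674^1≡674, 674^2≡1023, 674^4≡1305, 674^8≡1310, 674^16≡1481, 674^32≡1294, 674^64≡142, 674^128≡808, 674^256≡1212, 674^512≡1114, 674^1024≡599
1329 = 1024 + 256 + 32 + 16 + 1, so 674^1329 ≡ 599·1212·1294·1481·674 ≡ 1414 (mod 1613)
R · y^e mod p:
Squares mod 1613: 1569^1≡1569, 1569^2≡323, 1569^4≡1097, 1569^8≡111, 1569^16≡1030, 1569^32≡1159, 1569^64≡1265, 1569^128≡129, 1569^256≡511, 1569^512≡1428
947 = 512 + 256 + 128 + 32 + 16 + 2 + 1, so 1569^947 ≡ 1428·511·129·1159·1030·323·1569 ≡ 1574 (mod 1613)
915·1574 = 1440210 ≡ 1414 (mod 1613)
1414 ≡ 1414 (mod 1613); signature holds.

yes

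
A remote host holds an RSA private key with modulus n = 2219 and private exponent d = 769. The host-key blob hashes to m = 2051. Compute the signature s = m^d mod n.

m^769 mod 2219 = 2149

2149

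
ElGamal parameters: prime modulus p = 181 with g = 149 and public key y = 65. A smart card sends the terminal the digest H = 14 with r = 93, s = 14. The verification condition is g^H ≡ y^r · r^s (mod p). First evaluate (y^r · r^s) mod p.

65^2 = 4225 ≡ 62
65^4 ≡ 62^2 = 3844 ≡ 43
65^8 ≡ 43^2 = 1849 ≡ 39
65^16 ≡ 39^2 = 1521 ≡ 73
65^32 ≡ 73^2 = 5329 ≡ 80
65^64 ≡ 80^2 = 6400 ≡ 65
93 = 64 + 16 + 8 + 4 + 1, so 65^93 ≡ 65·73·39·43·65 ≡ 48 (mod 181)
93^2 = 8649 ≡ 142
93^4 ≡ 142^2 = 20164 ≡ 73
93^8 ≡ 73^2 = 5329 ≡ 80
14 = 8 + 4 + 2, so 93^14 ≡ 80·73·142 ≡ 119 (mod 181)
y^r · r^s ≡ 48·119 = 5712 ≡ 101 (mod 181)

101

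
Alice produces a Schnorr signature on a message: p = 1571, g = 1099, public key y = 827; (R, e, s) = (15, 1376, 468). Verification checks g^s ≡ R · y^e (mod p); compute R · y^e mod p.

1449

827^1376 mod 1571 = 725
R · y^e ≡ 15·725 = 10875 ≡ 1449 (mod 1571)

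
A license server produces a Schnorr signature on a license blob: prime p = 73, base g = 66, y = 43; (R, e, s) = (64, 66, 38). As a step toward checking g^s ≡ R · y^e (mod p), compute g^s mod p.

24

66^2 = 4356 ≡ 49
66^4 ≡ 49^2 = 2401 ≡ 65
66^8 ≡ 65^2 = 4225 ≡ 64
66^16 ≡ 64^2 = 4096 ≡ 8
66^32 ≡ 8^2 = 64
38 = 32 + 4 + 2, so 66^38 ≡ 64·65·49 ≡ 24 (mod 73)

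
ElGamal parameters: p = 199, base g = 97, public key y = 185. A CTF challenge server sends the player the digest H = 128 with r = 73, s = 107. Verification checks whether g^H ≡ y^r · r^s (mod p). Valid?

no

Left side g^H mod p:
97^2 = 9409 ≡ 56
97^4 ≡ 56^2 = 3136 ≡ 151
97^8 ≡ 151^2 = 22801 ≡ 115
97^16 ≡ 115^2 = 13225 ≡ 91
97^32 ≡ 91^2 = 8281 ≡ 122
97^64 ≡ 122^2 = 14884 ≡ 158
97^128 ≡ 158^2 = 24964 ≡ 89
Right side y^r · r^s mod p:
185^2 = 34225 ≡ 196
185^4 ≡ 196^2 = 38416 ≡ 9
185^8 ≡ 9^2 = 81
185^16 ≡ 81^2 = 6561 ≡ 193
185^32 ≡ 193^2 = 37249 ≡ 36
185^64 ≡ 36^2 = 1296 ≡ 102
73 = 64 + 8 + 1, so 185^73 ≡ 102·81·185 ≡ 150 (mod 199)
73^2 = 5329 ≡ 155
73^4 ≡ 155^2 = 24025 ≡ 145
73^8 ≡ 145^2 = 21025 ≡ 130
73^16 ≡ 130^2 = 16900 ≡ 184
73^32 ≡ 184^2 = 33856 ≡ 26
73^64 ≡ 26^2 = 676 ≡ 79
107 = 64 + 32 + 8 + 2 + 1, so 73^107 ≡ 79·26·130·155·73 ≡ 69 (mod 199)
150·69 = 10350 ≡ 2 (mod 199)
89 ≠ 2, so verification fails.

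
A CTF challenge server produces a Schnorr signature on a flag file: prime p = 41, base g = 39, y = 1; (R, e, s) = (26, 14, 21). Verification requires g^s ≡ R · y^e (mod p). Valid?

g^s mod p:
39^2 = 1521 ≡ 4
39^4 ≡ 4^2 = 16
39^8 ≡ 16^2 = 256 ≡ 10
39^16 ≡ 10^2 = 100 ≡ 18
21 = 16 + 4 + 1, so 39^21 ≡ 18·16·39 ≡ 39 (mod 41)
R · y^e mod p:
1^2 = 1
1^4 ≡ 1^2 = 1
1^8 ≡ 1^2 = 1
14 = 8 + 4 + 2, so 1^14 ≡ 1·1·1 ≡ 1 (mod 41)
26·1 = 26 ≡ 26 (mod 41)
39 ≠ 26; the check fails.

no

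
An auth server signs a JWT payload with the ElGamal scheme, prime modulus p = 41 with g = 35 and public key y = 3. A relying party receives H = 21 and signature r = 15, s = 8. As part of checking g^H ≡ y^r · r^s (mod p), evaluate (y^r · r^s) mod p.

6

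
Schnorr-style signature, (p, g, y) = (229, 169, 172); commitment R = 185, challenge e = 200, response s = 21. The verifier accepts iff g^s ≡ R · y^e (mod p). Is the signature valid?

valid

g^s mod p:
Squares mod 229: 169^1≡169, 169^2≡165, 169^4≡203, 169^8≡218, 169^16≡121
21 = 16 + 4 + 1, so 169^21 ≡ 121·203·169 ≡ 64 (mod 229)
R · y^e mod p:
Squares mod 229: 172^1≡172, 172^2≡43, 172^4≡17, 172^8≡60, 172^16≡165, 172^32≡203, 172^64≡218, 172^128≡121
200 = 128 + 64 + 8, so 172^200 ≡ 121·218·60 ≡ 61 (mod 229)
185·61 = 11285 ≡ 64 (mod 229)
64 ≡ 64 (mod 229); signature holds.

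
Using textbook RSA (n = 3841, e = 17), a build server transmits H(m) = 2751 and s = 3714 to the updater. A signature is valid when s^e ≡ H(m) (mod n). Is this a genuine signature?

Squares mod 3841: s^1≡3714, s^2≡765, s^4≡1393, s^8≡744, s^16≡432
17 = 16 + 1, so s^17 ≡ 432·3714 ≡ 2751 (mod 3841)
Since 2751 equals the digest 2751, verification succeeds.

genuine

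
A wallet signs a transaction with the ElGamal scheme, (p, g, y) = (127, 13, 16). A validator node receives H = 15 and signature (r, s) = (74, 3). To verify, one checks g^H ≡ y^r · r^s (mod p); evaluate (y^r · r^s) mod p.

122

16^2 = 256 ≡ 2
16^4 ≡ 2^2 = 4
16^8 ≡ 4^2 = 16
16^16 ≡ 16^2 = 256 ≡ 2
16^32 ≡ 2^2 = 4
16^64 ≡ 4^2 = 16
74 = 64 + 8 + 2, so 16^74 ≡ 16·16·2 ≡ 4 (mod 127)
74^2 = 5476 ≡ 15
3 = 2 + 1, so 74^3 ≡ 15·74 ≡ 94 (mod 127)
y^r · r^s ≡ 4·94 = 376 ≡ 122 (mod 127)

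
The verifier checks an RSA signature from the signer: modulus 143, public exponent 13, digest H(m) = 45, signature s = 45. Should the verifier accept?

accept

s^13 mod 143 = 45
Since 45 equals the digest 45, verification succeeds.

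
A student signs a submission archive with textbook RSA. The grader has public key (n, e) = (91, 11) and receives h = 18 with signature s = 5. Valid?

Squares mod 91: s^1≡5, s^2≡25, s^4≡79, s^8≡53
11 = 8 + 2 + 1, so s^11 ≡ 53·25·5 ≡ 73 (mod 91)
s^11 mod 91 = 73, but h = 18.

no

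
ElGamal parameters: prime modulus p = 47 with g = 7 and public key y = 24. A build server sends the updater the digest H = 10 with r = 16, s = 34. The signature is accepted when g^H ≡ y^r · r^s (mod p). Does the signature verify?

verifies

Left side g^H mod p:
7^2 = 49 ≡ 2
7^4 ≡ 2^2 = 4
7^8 ≡ 4^2 = 16
10 = 8 + 2, so 7^10 ≡ 16·2 ≡ 32 (mod 47)
Right side y^r · r^s mod p:
24^2 = 576 ≡ 12
24^4 ≡ 12^2 = 144 ≡ 3
24^8 ≡ 3^2 = 9
24^16 ≡ 9^2 = 81 ≡ 34
16^2 = 256 ≡ 21
16^4 ≡ 21^2 = 441 ≡ 18
16^8 ≡ 18^2 = 324 ≡ 42
16^16 ≡ 42^2 = 1764 ≡ 25
16^32 ≡ 25^2 = 625 ≡ 14
34 = 32 + 2, so 16^34 ≡ 14·21 ≡ 12 (mod 47)
34·12 = 408 ≡ 32 (mod 47)
32 ≡ 32 (mod 47), so the signature is genuine.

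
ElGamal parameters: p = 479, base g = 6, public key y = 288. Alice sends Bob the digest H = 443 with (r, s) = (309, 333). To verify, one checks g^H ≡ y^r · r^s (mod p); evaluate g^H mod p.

270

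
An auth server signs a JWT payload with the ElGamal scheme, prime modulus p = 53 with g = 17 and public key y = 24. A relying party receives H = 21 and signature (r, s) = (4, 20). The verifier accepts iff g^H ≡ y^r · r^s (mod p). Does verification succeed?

fails

Left side g^H mod p:
Squares mod 53: 17^1≡17, 17^2≡24, 17^4≡46, 17^8≡49, 17^16≡16
21 = 16 + 4 + 1, so 17^21 ≡ 16·46·17 ≡ 4 (mod 53)
Right side y^r · r^s mod p:
Squares mod 53: 24^1≡24, 24^2≡46, 24^4≡49
24^4 ≡ 49 (mod 53)
Squares mod 53: 4^1≡4, 4^2≡16, 4^4≡44, 4^8≡28, 4^16≡42
20 = 16 + 4, so 4^20 ≡ 42·44 ≡ 46 (mod 53)
49·46 = 2254 ≡ 28 (mod 53)
4 ≠ 28, so verification fails.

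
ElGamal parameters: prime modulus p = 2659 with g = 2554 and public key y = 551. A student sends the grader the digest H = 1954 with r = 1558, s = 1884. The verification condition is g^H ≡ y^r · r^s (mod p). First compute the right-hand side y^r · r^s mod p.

1226

Squares mod 2659: 551^1≡551, 551^2≡475, 551^4≡2269, 551^8≡537, 551^16≡1197, 551^32≡2267, 551^64≡2101, 551^128≡261, 551^256≡1646, 551^512≡2454, 551^1024≡2140
1558 = 1024 + 512 + 16 + 4 + 2, so 551^1558 ≡ 2140·2454·1197·2269·475 ≡ 565 (mod 2659)
Squares mod 2659: 1558^1≡1558, 1558^2≡2356, 1558^4≡1403, 1558^8≡749, 1558^16≡2611, 1558^32≡2304, 1558^64≡1052, 1558^128≡560, 1558^256≡2497, 1558^512≡2313, 1558^1024≡61
1884 = 1024 + 512 + 256 + 64 + 16 + 8 + 4, so 1558^1884 ≡ 61·2313·2497·1052·2611·749·1403 ≡ 101 (mod 2659)
y^r · r^s ≡ 565·101 = 57065 ≡ 1226 (mod 2659)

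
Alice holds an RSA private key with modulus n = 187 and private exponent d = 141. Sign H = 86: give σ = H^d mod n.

Squares mod 187: H^1≡86, H^2≡103, H^4≡137, H^8≡69, H^16≡86, H^32≡103, H^64≡137, H^128≡69
141 = 128 + 8 + 4 + 1, so H^141 ≡ 69·69·137·86 ≡ 86 (mod 187)

86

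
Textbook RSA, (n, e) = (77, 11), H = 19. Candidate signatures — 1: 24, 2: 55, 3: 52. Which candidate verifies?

3

Candidate 1: Squares mod 77: 24^1≡24, 24^2≡37, 24^4≡60, 24^8≡58; 11 = 8 + 2 + 1, so 24^11 ≡ 58·37·24 ≡ 68 (mod 77)
Candidate 2: Squares mod 77: 55^1≡55, 55^2≡22, 55^4≡22, 55^8≡22; 11 = 8 + 2 + 1, so 55^11 ≡ 22·22·55 ≡ 55 (mod 77)
Candidate 3: Squares mod 77: 52^1≡52, 52^2≡9, 52^4≡4, 52^8≡16; 11 = 8 + 2 + 1, so 52^11 ≡ 16·9·52 ≡ 19 (mod 77)
  → matches H = 19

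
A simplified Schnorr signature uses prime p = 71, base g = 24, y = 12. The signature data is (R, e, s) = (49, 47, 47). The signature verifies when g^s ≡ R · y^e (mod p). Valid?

g^s mod p:
24^47 mod 71 = 12
R · y^e mod p:
12^47 mod 71 = 64
49·64 = 3136 ≡ 12 (mod 71)
12 ≡ 12 (mod 71); signature holds.

yes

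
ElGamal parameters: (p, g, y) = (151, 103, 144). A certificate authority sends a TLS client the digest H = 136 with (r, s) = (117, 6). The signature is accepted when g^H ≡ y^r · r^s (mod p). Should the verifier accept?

reject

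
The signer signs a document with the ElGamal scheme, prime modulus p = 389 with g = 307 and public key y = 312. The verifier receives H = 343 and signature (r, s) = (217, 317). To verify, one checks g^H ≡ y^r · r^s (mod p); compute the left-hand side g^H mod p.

124

Squares mod 389: 307^1≡307, 307^2≡111, 307^4≡262, 307^8≡180, 307^16≡113, 307^32≡321, 307^64≡345, 307^128≡380, 307^256≡81
343 = 256 + 64 + 16 + 4 + 2 + 1, so 307^343 ≡ 81·345·113·262·111·307 ≡ 124 (mod 389)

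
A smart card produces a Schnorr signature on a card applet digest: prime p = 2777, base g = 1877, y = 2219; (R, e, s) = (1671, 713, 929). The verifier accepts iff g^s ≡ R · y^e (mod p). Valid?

g^s mod p:
1877^2 = 3523129 ≡ 1893
1877^4 ≡ 1893^2 = 3583449 ≡ 1119
1877^8 ≡ 1119^2 = 1252161 ≡ 2511
1877^16 ≡ 2511^2 = 6305121 ≡ 1331
1877^32 ≡ 1331^2 = 1771561 ≡ 2612
1877^64 ≡ 2612^2 = 6822544 ≡ 2232
1877^128 ≡ 2232^2 = 4981824 ≡ 2663
1877^256 ≡ 2663^2 = 7091569 ≡ 1888
1877^512 ≡ 1888^2 = 3564544 ≡ 1653
929 = 512 + 256 + 128 + 32 + 1, so 1877^929 ≡ 1653·1888·2663·2612·1877 ≡ 305 (mod 2777)
R · y^e mod p:
2219^2 = 4923961 ≡ 340
2219^4 ≡ 340^2 = 115600 ≡ 1743
2219^8 ≡ 1743^2 = 3038049 ≡ 11
2219^16 ≡ 11^2 = 121
2219^32 ≡ 121^2 = 14641 ≡ 756
2219^64 ≡ 756^2 = 571536 ≡ 2251
2219^128 ≡ 2251^2 = 5067001 ≡ 1753
2219^256 ≡ 1753^2 = 3073009 ≡ 1647
2219^512 ≡ 1647^2 = 2712609 ≡ 2257
713 = 512 + 128 + 64 + 8 + 1, so 2219^713 ≡ 2257·1753·2251·11·2219 ≡ 1339 (mod 2777)
1671·1339 = 2237469 ≡ 1984 (mod 2777)
305 ≠ 1984; the check fails.

no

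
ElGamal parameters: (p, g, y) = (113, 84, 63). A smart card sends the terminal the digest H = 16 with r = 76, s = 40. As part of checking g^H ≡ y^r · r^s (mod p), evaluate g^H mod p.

109

84^2 = 7056 ≡ 50
84^4 ≡ 50^2 = 2500 ≡ 14
84^8 ≡ 14^2 = 196 ≡ 83
84^16 ≡ 83^2 = 6889 ≡ 109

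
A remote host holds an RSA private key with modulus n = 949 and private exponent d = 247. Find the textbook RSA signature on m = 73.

m^2 ≡ 73^2 = 5329 ≡ 584
m^4 ≡ 584^2 = 341056 ≡ 365
m^8 ≡ 365^2 = 133225 ≡ 365
m^16 ≡ 365^2 = 133225 ≡ 365
m^32 ≡ 365^2 = 133225 ≡ 365
m^64 ≡ 365^2 = 133225 ≡ 365
m^128 ≡ 365^2 = 133225 ≡ 365
247 = 128 + 64 + 32 + 16 + 4 + 2 + 1, so m^247 ≡ 365·365·365·365·365·584·73 ≡ 876 (mod 949)

876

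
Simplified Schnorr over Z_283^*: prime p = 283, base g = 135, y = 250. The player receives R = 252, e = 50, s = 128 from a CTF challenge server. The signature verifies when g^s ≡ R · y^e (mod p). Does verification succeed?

fails

g^s mod p:
135^128 mod 283 = 252
R · y^e mod p:
250^50 mod 283 = 4
252·4 = 1008 ≡ 159 (mod 283)
252 ≠ 159; the check fails.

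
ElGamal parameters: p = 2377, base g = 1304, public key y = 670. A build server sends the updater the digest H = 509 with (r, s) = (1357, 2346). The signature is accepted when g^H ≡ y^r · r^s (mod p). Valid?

yes

Left side g^H mod p:
1304^2 = 1700416 ≡ 861
1304^4 ≡ 861^2 = 741321 ≡ 2074
1304^8 ≡ 2074^2 = 4301476 ≡ 1483
1304^16 ≡ 1483^2 = 2199289 ≡ 564
1304^32 ≡ 564^2 = 318096 ≡ 1955
1304^64 ≡ 1955^2 = 3822025 ≡ 2186
1304^128 ≡ 2186^2 = 4778596 ≡ 826
1304^256 ≡ 826^2 = 682276 ≡ 77
509 = 256 + 128 + 64 + 32 + 16 + 8 + 4 + 1, so 1304^509 ≡ 77·826·2186·1955·564·1483·2074·1304 ≡ 670 (mod 2377)
Right side y^r · r^s mod p:
670^2 = 448900 ≡ 2024
670^4 ≡ 2024^2 = 4096576 ≡ 1005
670^8 ≡ 1005^2 = 1010025 ≡ 2177
670^16 ≡ 2177^2 = 4739329 ≡ 1968
670^32 ≡ 1968^2 = 3873024 ≡ 891
670^64 ≡ 891^2 = 793881 ≡ 2340
670^128 ≡ 2340^2 = 5475600 ≡ 1369
670^256 ≡ 1369^2 = 1874161 ≡ 1085
670^512 ≡ 1085^2 = 1177225 ≡ 610
670^1024 ≡ 610^2 = 372100 ≡ 1288
1357 = 1024 + 256 + 64 + 8 + 4 + 1, so 670^1357 ≡ 1288·1085·2340·2177·1005·670 ≡ 1870 (mod 2377)
1357^2 = 1841449 ≡ 1651
1357^4 ≡ 1651^2 = 2725801 ≡ 1759
1357^8 ≡ 1759^2 = 3094081 ≡ 1604
1357^16 ≡ 1604^2 = 2572816 ≡ 902
1357^32 ≡ 902^2 = 813604 ≡ 670
1357^64 ≡ 670^2 = 448900 ≡ 2024
1357^128 ≡ 2024^2 = 4096576 ≡ 1005
1357^256 ≡ 1005^2 = 1010025 ≡ 2177
1357^512 ≡ 2177^2 = 4739329 ≡ 1968
1357^1024 ≡ 1968^2 = 3873024 ≡ 891
1357^2048 ≡ 891^2 = 793881 ≡ 2340
2346 = 2048 + 256 + 32 + 8 + 2, so 1357^2346 ≡ 2340·2177·670·1604·1651 ≡ 2085 (mod 2377)
1870·2085 = 3898950 ≡ 670 (mod 2377)
670 ≡ 670 (mod 2377), so the signature is genuine.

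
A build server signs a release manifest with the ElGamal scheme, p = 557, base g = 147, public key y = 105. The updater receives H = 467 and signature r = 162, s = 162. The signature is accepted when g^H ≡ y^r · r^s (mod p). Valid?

no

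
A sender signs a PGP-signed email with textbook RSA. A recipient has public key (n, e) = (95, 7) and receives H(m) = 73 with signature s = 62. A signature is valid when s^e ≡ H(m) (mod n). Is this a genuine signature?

genuine

Squares mod 95: s^1≡62, s^2≡44, s^4≡36
7 = 4 + 2 + 1, so s^7 ≡ 36·44·62 ≡ 73 (mod 95)
s^7 mod 95 = 73 matches H(m).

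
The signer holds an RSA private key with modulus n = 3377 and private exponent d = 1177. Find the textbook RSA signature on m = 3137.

m^2 ≡ 3137^2 = 9840769 ≡ 191
m^4 ≡ 191^2 = 36481 ≡ 2711
m^8 ≡ 2711^2 = 7349521 ≡ 1169
m^16 ≡ 1169^2 = 1366561 ≡ 2253
m^32 ≡ 2253^2 = 5076009 ≡ 378
m^64 ≡ 378^2 = 142884 ≡ 1050
m^128 ≡ 1050^2 = 1102500 ≡ 1598
m^256 ≡ 1598^2 = 2553604 ≡ 592
m^512 ≡ 592^2 = 350464 ≡ 2633
m^1024 ≡ 2633^2 = 6932689 ≡ 3085
1177 = 1024 + 128 + 16 + 8 + 1, so m^1177 ≡ 3085·1598·2253·1169·3137 ≡ 3362 (mod 3377)

3362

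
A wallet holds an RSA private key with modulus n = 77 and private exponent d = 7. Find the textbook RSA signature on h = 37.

h^2 ≡ 37^2 = 1369 ≡ 60
h^4 ≡ 60^2 = 3600 ≡ 58
7 = 4 + 2 + 1, so h^7 ≡ 58·60·37 ≡ 16 (mod 77)

16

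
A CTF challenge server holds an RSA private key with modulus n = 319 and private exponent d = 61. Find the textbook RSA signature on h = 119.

Squares mod 319: h^1≡119, h^2≡125, h^4≡313, h^8≡36, h^16≡20, h^32≡81
61 = 32 + 16 + 8 + 4 + 1, so h^61 ≡ 81·20·36·313·119 ≡ 185 (mod 319)

185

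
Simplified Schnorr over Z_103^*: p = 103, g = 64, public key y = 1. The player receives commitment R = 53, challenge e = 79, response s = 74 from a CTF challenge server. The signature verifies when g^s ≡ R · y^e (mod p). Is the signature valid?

invalid

g^s mod p:
64^2 = 4096 ≡ 79
64^4 ≡ 79^2 = 6241 ≡ 61
64^8 ≡ 61^2 = 3721 ≡ 13
64^16 ≡ 13^2 = 169 ≡ 66
64^32 ≡ 66^2 = 4356 ≡ 30
64^64 ≡ 30^2 = 900 ≡ 76
74 = 64 + 8 + 2, so 64^74 ≡ 76·13·79 ≡ 81 (mod 103)
R · y^e mod p:
1^2 = 1
1^4 ≡ 1^2 = 1
1^8 ≡ 1^2 = 1
1^16 ≡ 1^2 = 1
1^32 ≡ 1^2 = 1
1^64 ≡ 1^2 = 1
79 = 64 + 8 + 4 + 2 + 1, so 1^79 ≡ 1·1·1·1·1 ≡ 1 (mod 103)
53·1 = 53 ≡ 53 (mod 103)
81 ≠ 53; the check fails.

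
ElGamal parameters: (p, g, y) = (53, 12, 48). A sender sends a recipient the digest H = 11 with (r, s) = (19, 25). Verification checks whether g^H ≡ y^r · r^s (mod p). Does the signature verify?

Left side g^H mod p:
12^2 = 144 ≡ 38
12^4 ≡ 38^2 = 1444 ≡ 13
12^8 ≡ 13^2 = 169 ≡ 10
11 = 8 + 2 + 1, so 12^11 ≡ 10·38·12 ≡ 2 (mod 53)
Right side y^r · r^s mod p:
48^2 = 2304 ≡ 25
48^4 ≡ 25^2 = 625 ≡ 42
48^8 ≡ 42^2 = 1764 ≡ 15
48^16 ≡ 15^2 = 225 ≡ 13
19 = 16 + 2 + 1, so 48^19 ≡ 13·25·48 ≡ 18 (mod 53)
19^2 = 361 ≡ 43
19^4 ≡ 43^2 = 1849 ≡ 47
19^8 ≡ 47^2 = 2209 ≡ 36
19^16 ≡ 36^2 = 1296 ≡ 24
25 = 16 + 8 + 1, so 19^25 ≡ 24·36·19 ≡ 39 (mod 53)
18·39 = 702 ≡ 13 (mod 53)
2 ≠ 13, so verification fails.

does not verify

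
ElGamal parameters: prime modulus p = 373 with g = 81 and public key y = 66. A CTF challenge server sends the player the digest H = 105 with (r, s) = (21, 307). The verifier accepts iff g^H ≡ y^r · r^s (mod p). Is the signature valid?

invalid

Left side g^H mod p:
Squares mod 373: 81^1≡81, 81^2≡220, 81^4≡283, 81^8≡267, 81^16≡46, 81^32≡251, 81^64≡337
105 = 64 + 32 + 8 + 1, so 81^105 ≡ 337·251·267·81 ≡ 215 (mod 373)
Right side y^r · r^s mod p:
Squares mod 373: 66^1≡66, 66^2≡253, 66^4≡226, 66^8≡348, 66^16≡252
21 = 16 + 4 + 1, so 66^21 ≡ 252·226·66 ≡ 111 (mod 373)
Squares mod 373: 21^1≡21, 21^2≡68, 21^4≡148, 21^8≡270, 21^16≡165, 21^32≡369, 21^64≡16, 21^128≡256, 21^256≡261
307 = 256 + 32 + 16 + 2 + 1, so 21^307 ≡ 261·369·165·68·21 ≡ 252 (mod 373)
111·252 = 27972 ≡ 370 (mod 373)
215 ≠ 370, so verification fails.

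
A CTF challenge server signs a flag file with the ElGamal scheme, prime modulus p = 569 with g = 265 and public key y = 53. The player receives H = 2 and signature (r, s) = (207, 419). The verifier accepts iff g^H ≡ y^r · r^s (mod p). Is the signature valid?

Left side g^H mod p:
265^2 = 70225 ≡ 238
Right side y^r · r^s mod p:
53^2 = 2809 ≡ 533
53^4 ≡ 533^2 = 284089 ≡ 158
53^8 ≡ 158^2 = 24964 ≡ 497
53^16 ≡ 497^2 = 247009 ≡ 63
53^32 ≡ 63^2 = 3969 ≡ 555
53^64 ≡ 555^2 = 308025 ≡ 196
53^128 ≡ 196^2 = 38416 ≡ 293
207 = 128 + 64 + 8 + 4 + 2 + 1, so 53^207 ≡ 293·196·497·158·533·53 ≡ 531 (mod 569)
207^2 = 42849 ≡ 174
207^4 ≡ 174^2 = 30276 ≡ 119
207^8 ≡ 119^2 = 14161 ≡ 505
207^16 ≡ 505^2 = 255025 ≡ 113
207^32 ≡ 113^2 = 12769 ≡ 251
207^64 ≡ 251^2 = 63001 ≡ 411
207^128 ≡ 411^2 = 168921 ≡ 497
207^256 ≡ 497^2 = 247009 ≡ 63
419 = 256 + 128 + 32 + 2 + 1, so 207^419 ≡ 63·497·251·174·207 ≡ 522 (mod 569)
531·522 = 277182 ≡ 79 (mod 569)
238 ≠ 79, so verification fails.

invalid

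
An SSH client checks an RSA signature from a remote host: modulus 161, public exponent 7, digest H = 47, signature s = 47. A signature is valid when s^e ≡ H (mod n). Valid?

yes

s^2 ≡ 47^2 = 2209 ≡ 116
s^4 ≡ 116^2 = 13456 ≡ 93
7 = 4 + 2 + 1, so s^7 ≡ 93·116·47 ≡ 47 (mod 161)
47 = H, so the signature checks out.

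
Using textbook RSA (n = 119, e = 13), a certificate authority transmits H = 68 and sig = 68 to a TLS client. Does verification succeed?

Squares mod 119: sig^1≡68, sig^2≡102, sig^4≡51, sig^8≡102
13 = 8 + 4 + 1, so sig^13 ≡ 102·51·68 ≡ 68 (mod 119)
Since 68 equals the digest 68, verification succeeds.

passes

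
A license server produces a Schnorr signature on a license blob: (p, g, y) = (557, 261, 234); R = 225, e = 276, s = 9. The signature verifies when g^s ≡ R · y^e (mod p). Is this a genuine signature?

forged

g^s mod p:
261^9 mod 557 = 397
R · y^e mod p:
234^276 mod 557 = 154
225·154 = 34650 ≡ 116 (mod 557)
397 ≠ 116; the check fails.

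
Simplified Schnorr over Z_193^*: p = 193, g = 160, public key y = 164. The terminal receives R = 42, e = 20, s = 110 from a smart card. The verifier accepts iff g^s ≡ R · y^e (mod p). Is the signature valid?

valid

g^s mod p:
Squares mod 193: 160^1≡160, 160^2≡124, 160^4≡129, 160^8≡43, 160^16≡112, 160^32≡192, 160^64≡1
110 = 64 + 32 + 8 + 4 + 2, so 160^110 ≡ 1·192·43·129·124 ≡ 24 (mod 193)
R · y^e mod p:
Squares mod 193: 164^1≡164, 164^2≡69, 164^4≡129, 164^8≡43, 164^16≡112
20 = 16 + 4, so 164^20 ≡ 112·129 ≡ 166 (mod 193)
42·166 = 6972 ≡ 24 (mod 193)
24 ≡ 24 (mod 193); signature holds.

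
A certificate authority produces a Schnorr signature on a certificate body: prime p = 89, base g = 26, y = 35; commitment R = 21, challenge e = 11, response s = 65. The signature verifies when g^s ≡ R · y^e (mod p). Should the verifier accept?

g^s mod p:
26^2 = 676 ≡ 53
26^4 ≡ 53^2 = 2809 ≡ 50
26^8 ≡ 50^2 = 2500 ≡ 8
26^16 ≡ 8^2 = 64
26^32 ≡ 64^2 = 4096 ≡ 2
26^64 ≡ 2^2 = 4
65 = 64 + 1, so 26^65 ≡ 4·26 ≡ 15 (mod 89)
R · y^e mod p:
35^2 = 1225 ≡ 68
35^4 ≡ 68^2 = 4624 ≡ 85
35^8 ≡ 85^2 = 7225 ≡ 16
11 = 8 + 2 + 1, so 35^11 ≡ 16·68·35 ≡ 77 (mod 89)
21·77 = 1617 ≡ 15 (mod 89)
15 ≡ 15 (mod 89); signature holds.

accept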